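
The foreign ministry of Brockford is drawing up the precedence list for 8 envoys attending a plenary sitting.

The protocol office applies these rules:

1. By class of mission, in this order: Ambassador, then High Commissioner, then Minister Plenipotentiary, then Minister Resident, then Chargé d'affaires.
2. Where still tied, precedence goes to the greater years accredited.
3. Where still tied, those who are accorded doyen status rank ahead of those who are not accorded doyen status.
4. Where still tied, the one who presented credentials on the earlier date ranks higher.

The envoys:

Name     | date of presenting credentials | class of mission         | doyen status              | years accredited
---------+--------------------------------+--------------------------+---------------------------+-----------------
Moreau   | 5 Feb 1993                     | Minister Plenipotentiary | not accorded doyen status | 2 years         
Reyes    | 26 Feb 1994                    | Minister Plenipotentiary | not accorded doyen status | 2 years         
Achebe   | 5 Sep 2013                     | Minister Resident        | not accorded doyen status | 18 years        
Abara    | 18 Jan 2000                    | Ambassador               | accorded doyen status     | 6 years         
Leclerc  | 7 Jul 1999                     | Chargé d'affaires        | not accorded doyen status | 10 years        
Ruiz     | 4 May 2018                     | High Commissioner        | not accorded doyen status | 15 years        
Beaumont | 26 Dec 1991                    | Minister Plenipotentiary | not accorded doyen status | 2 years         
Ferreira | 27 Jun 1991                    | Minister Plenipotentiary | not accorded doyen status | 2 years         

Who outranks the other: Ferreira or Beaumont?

By class of mission: Abara (Ambassador); then Ruiz (High Commissioner); then Ferreira, Beaumont, Moreau and Reyes (Minister Plenipotentiary); then Achebe (Minister Resident); then Leclerc (Chargé d'affaires).
Ferreira, Beaumont, Moreau and Reyes all have years accredited 2 years, so the next rule applies.
Ferreira, Beaumont, Moreau and Reyes are each not accorded doyen status, so the next rule applies.
Among Ferreira, Beaumont, Moreau and Reyes, by date of presenting credentials (earlier first): Ferreira (27 Jun 1991) before Beaumont (26 Dec 1991) before Moreau (5 Feb 1993) before Reyes (26 Feb 1994).
So Ferreira takes precedence.

Ferreira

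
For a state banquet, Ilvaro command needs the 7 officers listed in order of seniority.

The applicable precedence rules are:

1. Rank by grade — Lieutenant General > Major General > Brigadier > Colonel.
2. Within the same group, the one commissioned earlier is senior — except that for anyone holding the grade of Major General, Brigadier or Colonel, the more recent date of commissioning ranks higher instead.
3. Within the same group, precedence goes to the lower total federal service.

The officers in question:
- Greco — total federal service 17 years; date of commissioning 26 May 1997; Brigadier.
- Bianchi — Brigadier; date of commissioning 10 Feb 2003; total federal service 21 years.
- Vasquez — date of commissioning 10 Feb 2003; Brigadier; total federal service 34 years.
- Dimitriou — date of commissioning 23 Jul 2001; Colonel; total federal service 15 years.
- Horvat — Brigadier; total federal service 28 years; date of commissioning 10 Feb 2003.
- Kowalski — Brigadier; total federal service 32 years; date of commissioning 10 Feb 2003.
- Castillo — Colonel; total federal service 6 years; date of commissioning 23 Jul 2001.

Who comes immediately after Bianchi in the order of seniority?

Horvat

By grade: Bianchi, Horvat, Kowalski, Vasquez and Greco (Brigadier); then Castillo and Dimitriou (Colonel).
Among Bianchi, Horvat, Kowalski, Vasquez and Greco, by date of commissioning (later first) (reversed rule for this group): Bianchi, Horvat, Kowalski and Vasquez (10 Feb 2003) before Greco (26 May 1997).
Among Bianchi, Horvat, Kowalski and Vasquez, by total federal service (lower first): Bianchi (21 years) before Horvat (28 years) before Kowalski (32 years) before Vasquez (34 years).
Castillo and Dimitriou both have date of commissioning 23 Jul 2001, so the next rule applies.
Among Castillo and Dimitriou, by total federal service (lower first): Castillo (6 years) before Dimitriou (15 years).
Order: Bianchi, Horvat, Kowalski, Vasquez, Greco, Castillo, Dimitriou.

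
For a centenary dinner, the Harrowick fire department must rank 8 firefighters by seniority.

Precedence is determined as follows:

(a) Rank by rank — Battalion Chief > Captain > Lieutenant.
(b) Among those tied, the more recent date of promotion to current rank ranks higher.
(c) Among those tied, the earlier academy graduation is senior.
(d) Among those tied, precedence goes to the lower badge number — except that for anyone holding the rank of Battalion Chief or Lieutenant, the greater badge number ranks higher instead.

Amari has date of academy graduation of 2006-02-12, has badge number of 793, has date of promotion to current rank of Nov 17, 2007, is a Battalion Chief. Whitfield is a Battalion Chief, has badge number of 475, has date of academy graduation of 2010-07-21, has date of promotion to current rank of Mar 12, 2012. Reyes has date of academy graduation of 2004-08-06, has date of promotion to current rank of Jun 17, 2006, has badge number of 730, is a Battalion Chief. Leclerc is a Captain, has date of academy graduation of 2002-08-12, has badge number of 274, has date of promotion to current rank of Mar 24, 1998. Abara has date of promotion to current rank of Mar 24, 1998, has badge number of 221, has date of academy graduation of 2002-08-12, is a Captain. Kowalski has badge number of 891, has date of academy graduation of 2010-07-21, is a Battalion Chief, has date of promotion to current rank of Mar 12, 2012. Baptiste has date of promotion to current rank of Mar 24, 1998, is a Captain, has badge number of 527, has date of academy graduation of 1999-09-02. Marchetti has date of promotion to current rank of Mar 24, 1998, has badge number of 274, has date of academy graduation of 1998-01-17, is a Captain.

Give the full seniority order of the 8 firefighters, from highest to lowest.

Kowalski, Whitfield, Amari, Reyes, Marchetti, Baptiste, Abara, Leclerc

By rank: Kowalski, Whitfield, Amari and Reyes (Battalion Chief); then Marchetti, Baptiste, Abara and Leclerc (Captain).
Among Kowalski, Whitfield, Amari and Reyes, by date of promotion to current rank (later first): Kowalski and Whitfield (Mar 12, 2012) before Amari (Nov 17, 2007) before Reyes (Jun 17, 2006).
Kowalski and Whitfield both have date of academy graduation 2010-07-21, so the next rule applies.
Among Kowalski and Whitfield, by badge number (higher first) (reversed rule for this group): Kowalski (891) before Whitfield (475).
Marchetti, Baptiste, Abara and Leclerc all have date of promotion to current rank Mar 24, 1998, so the next rule applies.
Among Marchetti, Baptiste, Abara and Leclerc, by date of academy graduation (earlier first): Marchetti (1998-01-17) before Baptiste (1999-09-02) before Abara and Leclerc (2002-08-12).
Among Abara and Leclerc, by badge number (lower first): Abara (221) before Leclerc (274).
Full order: Kowalski, Whitfield, Amari, Reyes, Marchetti, Baptiste, Abara, Leclerc.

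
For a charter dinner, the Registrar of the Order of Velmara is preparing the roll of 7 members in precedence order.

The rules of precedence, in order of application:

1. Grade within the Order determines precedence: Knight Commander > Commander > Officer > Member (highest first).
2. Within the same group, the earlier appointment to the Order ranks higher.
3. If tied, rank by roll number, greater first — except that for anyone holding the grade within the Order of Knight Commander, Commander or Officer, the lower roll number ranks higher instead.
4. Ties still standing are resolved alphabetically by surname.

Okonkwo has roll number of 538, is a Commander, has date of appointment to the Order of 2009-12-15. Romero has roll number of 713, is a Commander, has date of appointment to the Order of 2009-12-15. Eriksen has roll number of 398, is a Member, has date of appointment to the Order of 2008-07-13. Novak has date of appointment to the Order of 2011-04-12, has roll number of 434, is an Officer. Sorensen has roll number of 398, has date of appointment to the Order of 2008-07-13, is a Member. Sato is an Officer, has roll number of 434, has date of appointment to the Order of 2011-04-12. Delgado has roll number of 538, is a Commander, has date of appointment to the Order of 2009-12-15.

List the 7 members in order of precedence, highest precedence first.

By grade within the Order: Delgado, Okonkwo and Romero (Commander); then Novak and Sato (Officer); then Eriksen and Sorensen (Member).
Delgado, Okonkwo and Romero all have date of appointment to the Order 2009-12-15, so the next rule applies.
Among Delgado, Okonkwo and Romero, by roll number (lower first) (reversed rule for this group): Delgado and Okonkwo (538) before Romero (713).
Among Delgado and Okonkwo, alphabetically by surname: Delgado before Okonkwo.
Novak and Sato both have date of appointment to the Order 2011-04-12, so the next rule applies.
Novak and Sato both have roll number 434, so the next rule applies.
Among Novak and Sato, alphabetically by surname: Novak before Sato.
Eriksen and Sorensen both have date of appointment to the Order 2008-07-13, so the next rule applies.
Eriksen and Sorensen both have roll number 398, so the next rule applies.
Among Eriksen and Sorensen, alphabetically by surname: Eriksen before Sorensen.
Full order: Delgado, Okonkwo, Romero, Novak, Sato, Eriksen, Sorensen.

Delgado, Okonkwo, Romero, Novak, Sato, Eriksen, Sorensen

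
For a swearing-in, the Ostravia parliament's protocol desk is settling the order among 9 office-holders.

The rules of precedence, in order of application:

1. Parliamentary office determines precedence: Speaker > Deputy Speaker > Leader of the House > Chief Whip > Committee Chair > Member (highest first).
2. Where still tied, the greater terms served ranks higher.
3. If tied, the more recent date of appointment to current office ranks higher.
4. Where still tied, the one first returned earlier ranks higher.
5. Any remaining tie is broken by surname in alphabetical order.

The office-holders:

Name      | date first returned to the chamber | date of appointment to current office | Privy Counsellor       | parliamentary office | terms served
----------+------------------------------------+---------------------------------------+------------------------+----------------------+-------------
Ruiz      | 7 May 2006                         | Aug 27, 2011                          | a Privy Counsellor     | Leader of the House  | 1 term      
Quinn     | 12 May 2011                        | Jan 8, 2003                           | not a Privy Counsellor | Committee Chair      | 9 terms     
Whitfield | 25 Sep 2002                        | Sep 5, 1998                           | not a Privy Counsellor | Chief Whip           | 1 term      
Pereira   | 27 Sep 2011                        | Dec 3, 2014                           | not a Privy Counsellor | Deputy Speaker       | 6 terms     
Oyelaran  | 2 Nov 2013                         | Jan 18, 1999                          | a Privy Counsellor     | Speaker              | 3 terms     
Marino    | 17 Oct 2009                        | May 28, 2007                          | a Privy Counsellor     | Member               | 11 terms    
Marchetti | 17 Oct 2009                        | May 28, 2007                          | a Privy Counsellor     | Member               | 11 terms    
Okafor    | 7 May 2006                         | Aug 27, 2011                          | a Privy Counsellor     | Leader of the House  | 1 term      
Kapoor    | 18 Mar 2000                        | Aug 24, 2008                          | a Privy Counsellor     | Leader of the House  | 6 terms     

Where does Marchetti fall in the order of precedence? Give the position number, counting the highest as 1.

8

By parliamentary office: Oyelaran (Speaker); then Pereira (Deputy Speaker); then Kapoor, Okafor and Ruiz (Leader of the House); then Whitfield (Chief Whip); then Quinn (Committee Chair); then Marchetti and Marino (Member).
Among Kapoor, Okafor and Ruiz, by terms served (higher first): Kapoor (6 terms) before Okafor and Ruiz (1 term).
Okafor and Ruiz both have date of appointment to current office Aug 27, 2011, so the next rule applies.
Okafor and Ruiz both have date first returned to the chamber 7 May 2006, so the next rule applies.
Among Okafor and Ruiz, alphabetically by surname: Okafor before Ruiz.
Marchetti and Marino both have terms served 11 terms, so the next rule applies.
Marchetti and Marino both have date of appointment to current office May 28, 2007, so the next rule applies.
Marchetti and Marino both have date first returned to the chamber 17 Oct 2009, so the next rule applies.
Among Marchetti and Marino, alphabetically by surname: Marchetti before Marino.
Order: Oyelaran, Pereira, Kapoor, Okafor, Ruiz, Whitfield, Quinn, Marchetti, Marino. So position 8.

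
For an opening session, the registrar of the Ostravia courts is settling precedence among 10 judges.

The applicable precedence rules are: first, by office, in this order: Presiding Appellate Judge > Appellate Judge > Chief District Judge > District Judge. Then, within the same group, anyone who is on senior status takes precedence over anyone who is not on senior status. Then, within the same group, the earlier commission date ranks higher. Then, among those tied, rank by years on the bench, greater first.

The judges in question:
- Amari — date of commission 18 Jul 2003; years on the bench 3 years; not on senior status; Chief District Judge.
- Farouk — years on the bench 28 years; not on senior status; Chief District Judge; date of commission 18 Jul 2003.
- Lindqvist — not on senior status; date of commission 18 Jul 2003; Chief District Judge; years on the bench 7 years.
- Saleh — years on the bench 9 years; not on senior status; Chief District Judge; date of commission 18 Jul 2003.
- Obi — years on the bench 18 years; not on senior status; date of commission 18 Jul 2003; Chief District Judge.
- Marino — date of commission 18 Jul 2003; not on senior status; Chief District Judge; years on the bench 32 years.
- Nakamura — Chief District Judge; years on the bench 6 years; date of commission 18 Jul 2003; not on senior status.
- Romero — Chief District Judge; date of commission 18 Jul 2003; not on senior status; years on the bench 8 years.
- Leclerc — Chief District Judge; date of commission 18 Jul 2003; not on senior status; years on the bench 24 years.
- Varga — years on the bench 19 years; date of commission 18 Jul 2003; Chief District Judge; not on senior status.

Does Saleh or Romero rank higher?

By office: Marino, Farouk, Leclerc, Varga, Obi, Saleh, Romero, Lindqvist, Nakamura and Amari (Chief District Judge).
Marino, Farouk, Leclerc, Varga, Obi, Saleh, Romero, Lindqvist, Nakamura and Amari are each not on senior status, so the next rule applies.
Marino, Farouk, Leclerc, Varga, Obi, Saleh, Romero, Lindqvist, Nakamura and Amari all have date of commission 18 Jul 2003, so the next rule applies.
Among Marino, Farouk, Leclerc, Varga, Obi, Saleh, Romero, Lindqvist, Nakamura and Amari, by years on the bench (higher first): Marino (32 years) before Farouk (28 years) before Leclerc (24 years) before Varga (19 years) before Obi (18 years) before Saleh (9 years) before Romero (8 years) before Lindqvist (7 years) before Nakamura (6 years) before Amari (3 years).
So Saleh takes precedence.

Saleh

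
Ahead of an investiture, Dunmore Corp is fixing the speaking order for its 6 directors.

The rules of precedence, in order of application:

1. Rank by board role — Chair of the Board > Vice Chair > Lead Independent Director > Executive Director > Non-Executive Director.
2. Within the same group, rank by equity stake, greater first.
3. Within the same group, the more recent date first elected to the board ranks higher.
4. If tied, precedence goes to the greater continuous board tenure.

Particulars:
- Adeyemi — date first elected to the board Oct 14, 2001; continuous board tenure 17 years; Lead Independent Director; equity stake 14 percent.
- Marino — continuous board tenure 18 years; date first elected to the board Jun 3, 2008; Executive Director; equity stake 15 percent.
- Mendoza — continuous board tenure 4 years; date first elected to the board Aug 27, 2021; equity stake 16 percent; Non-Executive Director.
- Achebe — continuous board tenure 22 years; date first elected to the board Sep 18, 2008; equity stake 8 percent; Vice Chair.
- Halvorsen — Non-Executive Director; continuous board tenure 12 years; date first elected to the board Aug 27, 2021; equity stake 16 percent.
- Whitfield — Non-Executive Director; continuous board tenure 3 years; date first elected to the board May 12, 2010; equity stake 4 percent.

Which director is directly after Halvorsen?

By board role: Achebe (Vice Chair); then Adeyemi (Lead Independent Director); then Marino (Executive Director); then Halvorsen, Mendoza and Whitfield (Non-Executive Director).
Among Halvorsen, Mendoza and Whitfield, by equity stake (higher first): Halvorsen and Mendoza (16 percent) before Whitfield (4 percent).
Halvorsen and Mendoza both have date first elected to the board Aug 27, 2021, so the next rule applies.
Among Halvorsen and Mendoza, by continuous board tenure (higher first): Halvorsen (12 years) before Mendoza (4 years).
Order: Achebe, Adeyemi, Marino, Halvorsen, Mendoza, Whitfield.

Mendoza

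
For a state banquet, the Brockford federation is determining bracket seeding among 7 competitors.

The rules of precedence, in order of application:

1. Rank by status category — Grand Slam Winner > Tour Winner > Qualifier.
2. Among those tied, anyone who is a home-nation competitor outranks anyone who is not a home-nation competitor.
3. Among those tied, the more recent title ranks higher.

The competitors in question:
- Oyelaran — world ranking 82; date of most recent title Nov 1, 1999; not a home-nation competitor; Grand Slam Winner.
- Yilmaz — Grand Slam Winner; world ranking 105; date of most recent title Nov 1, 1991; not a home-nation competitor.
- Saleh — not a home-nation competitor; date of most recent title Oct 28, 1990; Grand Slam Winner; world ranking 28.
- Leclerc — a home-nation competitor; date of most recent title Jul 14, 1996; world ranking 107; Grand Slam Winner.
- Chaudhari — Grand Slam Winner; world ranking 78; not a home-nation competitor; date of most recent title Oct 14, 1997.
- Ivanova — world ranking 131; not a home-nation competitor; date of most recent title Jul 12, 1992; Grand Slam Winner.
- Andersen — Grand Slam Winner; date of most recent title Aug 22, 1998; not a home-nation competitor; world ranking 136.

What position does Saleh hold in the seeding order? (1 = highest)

By status category: Leclerc, Oyelaran, Andersen, Chaudhari, Ivanova, Yilmaz and Saleh (Grand Slam Winner).
Among Leclerc, Oyelaran, Andersen, Chaudhari, Ivanova, Yilmaz and Saleh, a home-nation competitor before not a home-nation competitor: Leclerc (a home-nation competitor) before Oyelaran, Andersen, Chaudhari, Ivanova, Yilmaz and Saleh (not a home-nation competitor).
Among Oyelaran, Andersen, Chaudhari, Ivanova, Yilmaz and Saleh, by date of most recent title (later first): Oyelaran (Nov 1, 1999) before Andersen (Aug 22, 1998) before Chaudhari (Oct 14, 1997) before Ivanova (Jul 12, 1992) before Yilmaz (Nov 1, 1991) before Saleh (Oct 28, 1990).
Order: Leclerc, Oyelaran, Andersen, Chaudhari, Ivanova, Yilmaz, Saleh. So position 7.

7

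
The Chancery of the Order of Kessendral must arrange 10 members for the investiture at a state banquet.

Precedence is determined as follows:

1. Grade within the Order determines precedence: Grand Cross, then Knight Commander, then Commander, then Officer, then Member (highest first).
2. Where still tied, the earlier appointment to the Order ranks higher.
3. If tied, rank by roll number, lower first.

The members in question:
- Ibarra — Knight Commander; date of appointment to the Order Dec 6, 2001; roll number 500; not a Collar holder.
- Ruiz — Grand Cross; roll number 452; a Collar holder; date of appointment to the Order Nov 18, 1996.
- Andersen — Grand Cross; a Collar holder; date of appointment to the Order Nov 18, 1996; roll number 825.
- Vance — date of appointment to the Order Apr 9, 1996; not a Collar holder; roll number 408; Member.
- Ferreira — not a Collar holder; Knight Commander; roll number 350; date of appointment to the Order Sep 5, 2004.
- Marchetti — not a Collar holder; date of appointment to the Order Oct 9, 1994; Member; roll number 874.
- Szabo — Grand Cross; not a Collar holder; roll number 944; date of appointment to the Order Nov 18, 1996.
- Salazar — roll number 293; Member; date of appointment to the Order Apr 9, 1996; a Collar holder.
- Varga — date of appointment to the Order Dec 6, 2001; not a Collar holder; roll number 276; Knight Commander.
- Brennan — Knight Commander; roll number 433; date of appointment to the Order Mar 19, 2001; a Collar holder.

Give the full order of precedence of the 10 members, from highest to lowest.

Ruiz, Andersen, Szabo, Brennan, Varga, Ibarra, Ferreira, Marchetti, Salazar, Vance

By grade within the Order: Ruiz, Andersen and Szabo (Grand Cross); then Brennan, Varga, Ibarra and Ferreira (Knight Commander); then Marchetti, Salazar and Vance (Member).
Ruiz, Andersen and Szabo all have date of appointment to the Order Nov 18, 1996, so the next rule applies.
Among Ruiz, Andersen and Szabo, by roll number (lower first): Ruiz (452) before Andersen (825) before Szabo (944).
Among Brennan, Varga, Ibarra and Ferreira, by date of appointment to the Order (earlier first): Brennan (Mar 19, 2001) before Varga and Ibarra (Dec 6, 2001) before Ferreira (Sep 5, 2004).
Among Varga and Ibarra, by roll number (lower first): Varga (276) before Ibarra (500).
Among Marchetti, Salazar and Vance, by date of appointment to the Order (earlier first): Marchetti (Oct 9, 1994) before Salazar and Vance (Apr 9, 1996).
Among Salazar and Vance, by roll number (lower first): Salazar (293) before Vance (408).
Full order: Ruiz, Andersen, Szabo, Brennan, Varga, Ibarra, Ferreira, Marchetti, Salazar, Vance.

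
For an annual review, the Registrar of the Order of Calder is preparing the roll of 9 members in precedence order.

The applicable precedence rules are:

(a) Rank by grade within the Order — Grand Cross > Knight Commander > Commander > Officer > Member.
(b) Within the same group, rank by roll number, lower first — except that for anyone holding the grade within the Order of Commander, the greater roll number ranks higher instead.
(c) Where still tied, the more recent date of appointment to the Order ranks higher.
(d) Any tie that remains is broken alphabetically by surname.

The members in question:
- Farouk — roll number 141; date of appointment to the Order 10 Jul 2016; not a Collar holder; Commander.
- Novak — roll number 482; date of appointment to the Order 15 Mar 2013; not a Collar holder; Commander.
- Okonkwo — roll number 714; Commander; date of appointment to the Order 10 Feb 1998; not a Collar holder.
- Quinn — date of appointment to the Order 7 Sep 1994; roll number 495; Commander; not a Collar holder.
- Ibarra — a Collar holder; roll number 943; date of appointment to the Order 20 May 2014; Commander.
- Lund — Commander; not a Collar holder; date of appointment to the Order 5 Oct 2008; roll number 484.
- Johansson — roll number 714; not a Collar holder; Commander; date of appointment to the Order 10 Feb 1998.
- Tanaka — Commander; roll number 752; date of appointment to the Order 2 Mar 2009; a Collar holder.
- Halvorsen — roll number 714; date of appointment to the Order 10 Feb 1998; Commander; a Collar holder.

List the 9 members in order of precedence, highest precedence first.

By grade within the Order: Ibarra, Tanaka, Halvorsen, Johansson, Okonkwo, Quinn, Lund, Novak and Farouk (Commander).
Among Ibarra, Tanaka, Halvorsen, Johansson, Okonkwo, Quinn, Lund, Novak and Farouk, by roll number (higher first) (reversed rule for this group): Ibarra (943) before Tanaka (752) before Halvorsen, Johansson and Okonkwo (714) before Quinn (495) before Lund (484) before Novak (482) before Farouk (141).
Halvorsen, Johansson and Okonkwo all have date of appointment to the Order 10 Feb 1998, so the next rule applies.
Among Halvorsen, Johansson and Okonkwo, alphabetically by surname: Halvorsen before Johansson before Okonkwo.
Full order: Ibarra, Tanaka, Halvorsen, Johansson, Okonkwo, Quinn, Lund, Novak, Farouk.

Ibarra, Tanaka, Halvorsen, Johansson, Okonkwo, Quinn, Lund, Novak, Farouk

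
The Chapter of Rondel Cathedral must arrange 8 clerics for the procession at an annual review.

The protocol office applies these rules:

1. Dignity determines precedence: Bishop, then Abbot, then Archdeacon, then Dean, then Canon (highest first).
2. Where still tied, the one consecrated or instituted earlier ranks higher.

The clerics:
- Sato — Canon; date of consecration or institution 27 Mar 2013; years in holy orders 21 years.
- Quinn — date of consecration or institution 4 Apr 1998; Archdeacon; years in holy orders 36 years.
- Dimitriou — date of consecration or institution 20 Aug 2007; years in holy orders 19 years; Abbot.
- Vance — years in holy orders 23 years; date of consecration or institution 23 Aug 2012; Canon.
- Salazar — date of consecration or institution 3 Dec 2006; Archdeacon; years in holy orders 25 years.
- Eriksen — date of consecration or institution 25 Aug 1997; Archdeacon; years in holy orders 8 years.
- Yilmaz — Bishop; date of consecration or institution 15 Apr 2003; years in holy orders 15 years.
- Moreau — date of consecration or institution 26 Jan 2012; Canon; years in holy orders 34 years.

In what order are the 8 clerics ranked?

By dignity: Yilmaz (Bishop); then Dimitriou (Abbot); then Eriksen, Quinn and Salazar (Archdeacon); then Moreau, Vance and Sato (Canon).
Among Eriksen, Quinn and Salazar, by date of consecration or institution (earlier first): Eriksen (25 Aug 1997) before Quinn (4 Apr 1998) before Salazar (3 Dec 2006).
Among Moreau, Vance and Sato, by date of consecration or institution (earlier first): Moreau (26 Jan 2012) before Vance (23 Aug 2012) before Sato (27 Mar 2013).
Full order: Yilmaz, Dimitriou, Eriksen, Quinn, Salazar, Moreau, Vance, Sato.

Yilmaz, Dimitriou, Eriksen, Quinn, Salazar, Moreau, Vance, Sato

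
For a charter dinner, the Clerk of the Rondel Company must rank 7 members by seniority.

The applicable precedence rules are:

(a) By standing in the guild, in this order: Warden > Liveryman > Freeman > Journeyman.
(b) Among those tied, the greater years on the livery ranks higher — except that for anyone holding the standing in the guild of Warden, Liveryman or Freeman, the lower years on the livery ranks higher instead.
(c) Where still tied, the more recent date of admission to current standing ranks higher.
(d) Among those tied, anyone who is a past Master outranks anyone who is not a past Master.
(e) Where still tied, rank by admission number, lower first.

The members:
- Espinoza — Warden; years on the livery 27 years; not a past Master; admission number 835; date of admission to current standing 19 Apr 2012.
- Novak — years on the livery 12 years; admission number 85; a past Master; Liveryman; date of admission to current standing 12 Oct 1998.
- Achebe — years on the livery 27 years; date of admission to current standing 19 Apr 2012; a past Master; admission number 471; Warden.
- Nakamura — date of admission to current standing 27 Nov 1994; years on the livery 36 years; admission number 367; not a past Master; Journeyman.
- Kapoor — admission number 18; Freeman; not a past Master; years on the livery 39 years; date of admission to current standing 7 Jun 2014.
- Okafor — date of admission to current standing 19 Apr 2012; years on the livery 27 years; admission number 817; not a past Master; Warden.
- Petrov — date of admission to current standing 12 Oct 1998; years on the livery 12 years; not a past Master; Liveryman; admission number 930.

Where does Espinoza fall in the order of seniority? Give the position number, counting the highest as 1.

By standing in the guild: Achebe, Okafor and Espinoza (Warden); then Novak and Petrov (Liveryman); then Kapoor (Freeman); then Nakamura (Journeyman).
Achebe, Okafor and Espinoza all have years on the livery 27 years, so the next rule applies.
Achebe, Okafor and Espinoza all have date of admission to current standing 19 Apr 2012, so the next rule applies.
Among Achebe, Okafor and Espinoza, a past Master before not a past Master: Achebe (a past Master) before Okafor and Espinoza (not a past Master).
Among Okafor and Espinoza, by admission number (lower first): Okafor (817) before Espinoza (835).
Novak and Petrov both have years on the livery 12 years, so the next rule applies.
Novak and Petrov both have date of admission to current standing 12 Oct 1998, so the next rule applies.
Among Novak and Petrov, a past Master before not a past Master: Novak (a past Master) before Petrov (not a past Master).
Order: Achebe, Okafor, Espinoza, Novak, Petrov, Kapoor, Nakamura. So position 3.

3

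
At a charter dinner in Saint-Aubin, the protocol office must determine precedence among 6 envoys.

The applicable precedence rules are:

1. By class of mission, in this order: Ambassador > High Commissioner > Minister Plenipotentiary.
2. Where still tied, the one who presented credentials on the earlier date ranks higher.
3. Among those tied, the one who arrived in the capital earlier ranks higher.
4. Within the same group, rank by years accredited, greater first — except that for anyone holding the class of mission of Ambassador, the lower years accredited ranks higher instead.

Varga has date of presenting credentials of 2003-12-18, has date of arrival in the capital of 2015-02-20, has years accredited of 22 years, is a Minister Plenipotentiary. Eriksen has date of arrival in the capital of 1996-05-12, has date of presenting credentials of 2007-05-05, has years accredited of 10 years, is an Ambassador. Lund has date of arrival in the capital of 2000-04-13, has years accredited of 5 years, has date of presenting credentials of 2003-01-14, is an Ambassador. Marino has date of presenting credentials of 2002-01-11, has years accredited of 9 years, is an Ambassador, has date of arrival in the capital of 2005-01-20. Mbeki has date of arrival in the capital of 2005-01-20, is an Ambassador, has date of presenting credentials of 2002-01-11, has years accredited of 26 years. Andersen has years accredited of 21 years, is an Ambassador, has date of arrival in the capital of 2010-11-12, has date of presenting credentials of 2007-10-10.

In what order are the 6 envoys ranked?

Marino, Mbeki, Lund, Eriksen, Andersen, Varga

By class of mission: Marino, Mbeki, Lund, Eriksen and Andersen (Ambassador); then Varga (Minister Plenipotentiary).
Among Marino, Mbeki, Lund, Eriksen and Andersen, by date of presenting credentials (earlier first): Marino and Mbeki (2002-01-11) before Lund (2003-01-14) before Eriksen (2007-05-05) before Andersen (2007-10-10).
Marino and Mbeki both have date of arrival in the capital 2005-01-20, so the next rule applies.
Among Marino and Mbeki, by years accredited (lower first) (reversed rule for this group): Marino (9 years) before Mbeki (26 years).
Full order: Marino, Mbeki, Lund, Eriksen, Andersen, Varga.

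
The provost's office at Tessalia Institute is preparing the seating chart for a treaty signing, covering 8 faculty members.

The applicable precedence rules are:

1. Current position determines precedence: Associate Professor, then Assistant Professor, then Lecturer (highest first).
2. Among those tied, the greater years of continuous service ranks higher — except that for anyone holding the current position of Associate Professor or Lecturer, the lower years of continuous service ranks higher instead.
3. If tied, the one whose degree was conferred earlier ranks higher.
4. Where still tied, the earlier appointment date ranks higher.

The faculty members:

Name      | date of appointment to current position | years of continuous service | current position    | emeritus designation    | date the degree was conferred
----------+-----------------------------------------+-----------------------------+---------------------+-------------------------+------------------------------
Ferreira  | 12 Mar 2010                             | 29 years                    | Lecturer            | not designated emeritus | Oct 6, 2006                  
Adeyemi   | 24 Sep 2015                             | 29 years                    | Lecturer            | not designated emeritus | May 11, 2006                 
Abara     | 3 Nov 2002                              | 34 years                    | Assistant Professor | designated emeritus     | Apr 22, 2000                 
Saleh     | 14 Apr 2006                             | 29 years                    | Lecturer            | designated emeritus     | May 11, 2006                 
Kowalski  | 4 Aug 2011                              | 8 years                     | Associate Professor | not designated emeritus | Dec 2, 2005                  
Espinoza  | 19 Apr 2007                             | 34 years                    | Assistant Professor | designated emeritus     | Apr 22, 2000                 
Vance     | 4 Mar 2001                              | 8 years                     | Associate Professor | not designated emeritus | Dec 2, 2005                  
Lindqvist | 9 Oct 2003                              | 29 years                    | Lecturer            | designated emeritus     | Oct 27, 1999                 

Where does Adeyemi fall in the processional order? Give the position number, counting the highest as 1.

7

By current position: Vance and Kowalski (Associate Professor); then Abara and Espinoza (Assistant Professor); then Lindqvist, Saleh, Adeyemi and Ferreira (Lecturer).
Vance and Kowalski both have years of continuous service 8 years, so the next rule applies.
Vance and Kowalski both have date the degree was conferred Dec 2, 2005, so the next rule applies.
Among Vance and Kowalski, by date of appointment to current position (earlier first): Vance (4 Mar 2001) before Kowalski (4 Aug 2011).
Abara and Espinoza both have years of continuous service 34 years, so the next rule applies.
Abara and Espinoza both have date the degree was conferred Apr 22, 2000, so the next rule applies.
Among Abara and Espinoza, by date of appointment to current position (earlier first): Abara (3 Nov 2002) before Espinoza (19 Apr 2007).
Lindqvist, Saleh, Adeyemi and Ferreira all have years of continuous service 29 years, so the next rule applies.
Among Lindqvist, Saleh, Adeyemi and Ferreira, by date the degree was conferred (earlier first): Lindqvist (Oct 27, 1999) before Saleh and Adeyemi (May 11, 2006) before Ferreira (Oct 6, 2006).
Among Saleh and Adeyemi, by date of appointment to current position (earlier first): Saleh (14 Apr 2006) before Adeyemi (24 Sep 2015).
Order: Vance, Kowalski, Abara, Espinoza, Lindqvist, Saleh, Adeyemi, Ferreira. So position 7.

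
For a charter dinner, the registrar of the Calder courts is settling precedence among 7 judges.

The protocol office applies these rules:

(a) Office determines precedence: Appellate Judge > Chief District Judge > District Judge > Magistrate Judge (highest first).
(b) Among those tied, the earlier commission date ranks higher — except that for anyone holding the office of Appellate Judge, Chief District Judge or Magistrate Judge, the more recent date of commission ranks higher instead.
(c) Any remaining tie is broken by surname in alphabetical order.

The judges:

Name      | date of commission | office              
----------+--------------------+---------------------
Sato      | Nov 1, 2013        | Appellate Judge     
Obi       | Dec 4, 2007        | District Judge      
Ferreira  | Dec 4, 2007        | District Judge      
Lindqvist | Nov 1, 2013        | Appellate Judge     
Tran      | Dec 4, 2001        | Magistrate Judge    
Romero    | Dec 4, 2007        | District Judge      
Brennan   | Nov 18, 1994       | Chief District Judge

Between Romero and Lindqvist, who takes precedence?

By office: Lindqvist and Sato (Appellate Judge); then Brennan (Chief District Judge); then Ferreira, Obi and Romero (District Judge); then Tran (Magistrate Judge).
Lindqvist and Sato both have date of commission Nov 1, 2013, so the next rule applies.
Among Lindqvist and Sato, alphabetically by surname: Lindqvist before Sato.
Ferreira, Obi and Romero all have date of commission Dec 4, 2007, so the next rule applies.
Among Ferreira, Obi and Romero, alphabetically by surname: Ferreira before Obi before Romero.
So Lindqvist takes precedence.

Lindqvist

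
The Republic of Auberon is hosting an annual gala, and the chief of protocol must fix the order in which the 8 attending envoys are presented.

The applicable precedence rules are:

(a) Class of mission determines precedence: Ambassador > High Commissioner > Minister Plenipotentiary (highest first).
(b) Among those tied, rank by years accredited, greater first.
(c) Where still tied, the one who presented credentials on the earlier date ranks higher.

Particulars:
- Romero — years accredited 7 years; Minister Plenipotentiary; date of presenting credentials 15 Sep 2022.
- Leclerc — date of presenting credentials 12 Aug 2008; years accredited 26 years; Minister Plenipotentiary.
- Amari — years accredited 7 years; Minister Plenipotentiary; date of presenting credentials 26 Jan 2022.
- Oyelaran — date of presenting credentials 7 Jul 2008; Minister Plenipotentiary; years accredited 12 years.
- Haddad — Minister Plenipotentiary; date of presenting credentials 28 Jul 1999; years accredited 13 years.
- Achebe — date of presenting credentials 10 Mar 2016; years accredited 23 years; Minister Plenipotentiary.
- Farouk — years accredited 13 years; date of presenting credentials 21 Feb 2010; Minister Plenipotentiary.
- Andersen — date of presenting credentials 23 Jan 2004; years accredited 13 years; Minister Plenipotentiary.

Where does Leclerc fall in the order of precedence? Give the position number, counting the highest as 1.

1

By class of mission: Leclerc, Achebe, Haddad, Andersen, Farouk, Oyelaran, Amari and Romero (Minister Plenipotentiary).
Among Leclerc, Achebe, Haddad, Andersen, Farouk, Oyelaran, Amari and Romero, by years accredited (higher first): Leclerc (26 years) before Achebe (23 years) before Haddad, Andersen and Farouk (13 years) before Oyelaran (12 years) before Amari and Romero (7 years).
Among Haddad, Andersen and Farouk, by date of presenting credentials (earlier first): Haddad (28 Jul 1999) before Andersen (23 Jan 2004) before Farouk (21 Feb 2010).
Among Amari and Romero, by date of presenting credentials (earlier first): Amari (26 Jan 2022) before Romero (15 Sep 2022).
Order: Leclerc, Achebe, Haddad, Andersen, Farouk, Oyelaran, Amari, Romero. So position 1.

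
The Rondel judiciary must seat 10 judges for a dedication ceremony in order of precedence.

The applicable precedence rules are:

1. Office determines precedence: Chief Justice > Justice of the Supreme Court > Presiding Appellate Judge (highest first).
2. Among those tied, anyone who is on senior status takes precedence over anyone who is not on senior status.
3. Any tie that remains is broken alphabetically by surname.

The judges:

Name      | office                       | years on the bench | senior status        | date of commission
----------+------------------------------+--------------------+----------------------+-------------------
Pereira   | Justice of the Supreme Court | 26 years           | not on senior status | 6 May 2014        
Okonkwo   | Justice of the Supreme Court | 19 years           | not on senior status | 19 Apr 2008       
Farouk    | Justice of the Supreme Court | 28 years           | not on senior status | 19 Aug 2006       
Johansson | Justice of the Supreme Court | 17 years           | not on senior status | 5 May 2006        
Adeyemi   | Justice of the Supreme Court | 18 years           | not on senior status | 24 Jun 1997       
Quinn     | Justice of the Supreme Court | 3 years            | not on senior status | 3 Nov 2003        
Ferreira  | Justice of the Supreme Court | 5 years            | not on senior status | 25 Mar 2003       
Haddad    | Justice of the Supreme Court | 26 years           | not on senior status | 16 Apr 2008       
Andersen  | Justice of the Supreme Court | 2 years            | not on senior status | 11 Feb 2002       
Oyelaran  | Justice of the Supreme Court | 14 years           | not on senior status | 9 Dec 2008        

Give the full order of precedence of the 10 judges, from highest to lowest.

By office: Adeyemi, Andersen, Farouk, Ferreira, Haddad, Johansson, Okonkwo, Oyelaran, Pereira and Quinn (Justice of the Supreme Court).
Adeyemi, Andersen, Farouk, Ferreira, Haddad, Johansson, Okonkwo, Oyelaran, Pereira and Quinn are each not on senior status, so the next rule applies.
Among Adeyemi, Andersen, Farouk, Ferreira, Haddad, Johansson, Okonkwo, Oyelaran, Pereira and Quinn, alphabetically by surname: Adeyemi before Andersen before Farouk before Ferreira before Haddad before Johansson before Okonkwo before Oyelaran before Pereira before Quinn.
Full order: Adeyemi, Andersen, Farouk, Ferreira, Haddad, Johansson, Okonkwo, Oyelaran, Pereira, Quinn.

Adeyemi, Andersen, Farouk, Ferreira, Haddad, Johansson, Okonkwo, Oyelaran, Pereira, Quinn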